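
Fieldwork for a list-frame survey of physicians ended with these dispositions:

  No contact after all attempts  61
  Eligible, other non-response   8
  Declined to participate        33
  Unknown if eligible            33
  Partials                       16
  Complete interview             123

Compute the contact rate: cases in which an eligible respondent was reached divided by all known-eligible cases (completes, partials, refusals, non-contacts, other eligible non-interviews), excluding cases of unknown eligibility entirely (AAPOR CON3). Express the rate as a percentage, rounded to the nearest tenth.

74.7%

Numerator → 123 + 16 + 33 + 8 = 180
Denominator → 123 + 16 + 33 + 61 + 8 = 241
CON3 = 180 / 241 = 0.7469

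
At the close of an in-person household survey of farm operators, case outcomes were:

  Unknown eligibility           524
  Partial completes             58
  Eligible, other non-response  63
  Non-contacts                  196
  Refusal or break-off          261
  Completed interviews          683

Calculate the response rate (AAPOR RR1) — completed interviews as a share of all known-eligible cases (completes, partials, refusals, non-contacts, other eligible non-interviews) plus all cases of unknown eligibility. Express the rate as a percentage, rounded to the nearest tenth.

Numerator → 683
Denom → 683 + 58 + 261 + 196 + 63 + 524 = 1785
RR1 = 683 / 1785 = 0.3826

38.3%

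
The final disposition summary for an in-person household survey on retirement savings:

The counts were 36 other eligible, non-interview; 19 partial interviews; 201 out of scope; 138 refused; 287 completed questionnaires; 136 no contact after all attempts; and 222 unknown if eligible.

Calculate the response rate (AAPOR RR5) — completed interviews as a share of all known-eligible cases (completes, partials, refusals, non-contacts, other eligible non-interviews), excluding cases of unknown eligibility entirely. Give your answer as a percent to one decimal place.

Top: 287
Denom: 287 + 19 + 138 + 136 + 36 = 616
RR5 = 287 / 616 = 0.4659

46.6%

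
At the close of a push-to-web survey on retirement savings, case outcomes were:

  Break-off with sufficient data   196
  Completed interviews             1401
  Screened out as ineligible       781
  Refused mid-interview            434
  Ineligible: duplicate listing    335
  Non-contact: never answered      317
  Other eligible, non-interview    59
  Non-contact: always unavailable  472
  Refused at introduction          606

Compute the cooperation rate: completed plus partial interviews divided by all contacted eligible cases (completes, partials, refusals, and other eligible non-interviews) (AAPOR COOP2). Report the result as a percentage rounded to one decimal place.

59.2%

Declined to participate = 606 + 434 = 1040
No contact after all attempts = 317 + 472 = 789
Out of scope = 781 + 335 = 1116
Num: 1401 + 196 = 1597
Denominator: 1401 + 196 + 1040 + 59 = 2696
COOP2 = 1597 / 2696 = 0.5924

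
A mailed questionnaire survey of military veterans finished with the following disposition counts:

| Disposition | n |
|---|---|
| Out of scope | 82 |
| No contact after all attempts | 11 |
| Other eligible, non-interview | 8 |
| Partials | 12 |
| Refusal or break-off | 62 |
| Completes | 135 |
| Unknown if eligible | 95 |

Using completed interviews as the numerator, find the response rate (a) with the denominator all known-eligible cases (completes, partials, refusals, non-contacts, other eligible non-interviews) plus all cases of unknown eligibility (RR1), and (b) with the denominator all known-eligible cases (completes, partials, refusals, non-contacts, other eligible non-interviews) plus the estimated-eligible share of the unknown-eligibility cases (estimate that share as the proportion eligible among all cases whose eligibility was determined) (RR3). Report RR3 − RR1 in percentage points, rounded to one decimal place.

Num: 135
Denom: 135 + 12 + 62 + 11 + 8 + 95 = 323
RR1 = 135 / 323 = 0.4180
Eligible (known): 135 + 12 + 62 + 11 + 8 = 228
e = 228 / (228 + 82) = 228 / 310 = 0.7355
Estimated eligible among unknowns: 0.7355 × 95 = 69.87
Denom: 228 + 69.87 = 297.87
RR3 = 135 / 297.87 = 0.4532
Difference = 45.32 − 41.80 = 3.52 percentage points

3.5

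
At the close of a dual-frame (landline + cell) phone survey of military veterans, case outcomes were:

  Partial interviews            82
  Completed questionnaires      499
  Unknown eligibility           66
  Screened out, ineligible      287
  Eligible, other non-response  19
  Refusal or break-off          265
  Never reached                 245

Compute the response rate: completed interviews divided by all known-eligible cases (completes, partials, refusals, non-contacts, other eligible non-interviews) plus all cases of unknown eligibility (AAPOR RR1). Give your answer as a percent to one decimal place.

Numerator = 499
Denominator = 499 + 82 + 265 + 245 + 19 + 66 = 1176
RR1 = 499 / 1176 = 0.4243

42.4%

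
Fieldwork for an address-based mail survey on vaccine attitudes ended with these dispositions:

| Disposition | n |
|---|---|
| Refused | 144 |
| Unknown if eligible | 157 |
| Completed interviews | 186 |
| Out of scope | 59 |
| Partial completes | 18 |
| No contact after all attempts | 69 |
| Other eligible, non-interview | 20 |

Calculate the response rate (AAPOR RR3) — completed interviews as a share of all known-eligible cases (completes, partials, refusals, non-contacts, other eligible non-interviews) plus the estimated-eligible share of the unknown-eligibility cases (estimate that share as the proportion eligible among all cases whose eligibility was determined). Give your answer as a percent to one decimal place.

32.3%

Num = 186
Determined eligible = 186 + 18 + 144 + 69 + 20 = 437
e = 437 / (437 + 59) = 437 / 496 = 0.8810
Eligible share of unknowns = 0.8810 × 157 = 138.32
Denom = 437 + 138.32 = 575.32
RR3 = 186 / 575.32 = 0.3233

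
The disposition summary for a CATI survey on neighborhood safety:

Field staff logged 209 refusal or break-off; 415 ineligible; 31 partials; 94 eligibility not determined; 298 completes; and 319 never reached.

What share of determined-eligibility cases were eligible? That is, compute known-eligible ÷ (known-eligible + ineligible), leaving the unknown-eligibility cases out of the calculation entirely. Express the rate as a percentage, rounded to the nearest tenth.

67.4%

Known eligible: 298 + 31 + 209 + 319 = 857
e = 857 / (857 + 415) = 857 / 1272 = 0.6737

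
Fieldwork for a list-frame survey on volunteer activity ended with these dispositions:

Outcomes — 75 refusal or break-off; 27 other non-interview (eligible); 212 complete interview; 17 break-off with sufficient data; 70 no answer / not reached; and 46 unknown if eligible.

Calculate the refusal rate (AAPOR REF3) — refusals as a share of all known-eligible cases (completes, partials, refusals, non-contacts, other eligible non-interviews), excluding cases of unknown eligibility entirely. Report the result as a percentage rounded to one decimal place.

18.7%

Top: 75
Denom: 212 + 17 + 75 + 70 + 27 = 401
REF3 = 75 / 401 = 0.1870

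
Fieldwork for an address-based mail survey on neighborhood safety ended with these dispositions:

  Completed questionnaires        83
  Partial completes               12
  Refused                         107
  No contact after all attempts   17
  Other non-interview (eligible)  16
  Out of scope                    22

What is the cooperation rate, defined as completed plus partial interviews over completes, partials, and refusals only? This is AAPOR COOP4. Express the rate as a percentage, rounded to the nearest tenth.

Num = 83 + 12 = 95
Denominator = 83 + 12 + 107 = 202
COOP4 = 95 / 202 = 0.4703

47.0%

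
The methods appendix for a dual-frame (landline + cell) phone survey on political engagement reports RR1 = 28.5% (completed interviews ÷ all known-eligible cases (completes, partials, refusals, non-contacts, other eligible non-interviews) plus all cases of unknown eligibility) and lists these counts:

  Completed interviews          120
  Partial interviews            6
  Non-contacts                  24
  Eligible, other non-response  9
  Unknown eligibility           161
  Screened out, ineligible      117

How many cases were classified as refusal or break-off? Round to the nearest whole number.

RR1 = 120 / D = 0.285
D = 120 / 0.285 = 421.1
Remaining denominator categories sum to 320
refusal or break-off = 421.1 − 320 ≈ 101

101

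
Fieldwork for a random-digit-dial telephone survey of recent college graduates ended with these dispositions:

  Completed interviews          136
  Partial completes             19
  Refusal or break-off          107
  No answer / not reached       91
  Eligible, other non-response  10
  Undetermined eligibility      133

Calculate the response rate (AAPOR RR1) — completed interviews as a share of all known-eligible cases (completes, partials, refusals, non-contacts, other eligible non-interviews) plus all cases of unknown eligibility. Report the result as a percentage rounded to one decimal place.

27.4%

Numerator: 136
Denom: 136 + 19 + 107 + 91 + 10 + 133 = 496
RR1 = 136 / 496 = 0.2742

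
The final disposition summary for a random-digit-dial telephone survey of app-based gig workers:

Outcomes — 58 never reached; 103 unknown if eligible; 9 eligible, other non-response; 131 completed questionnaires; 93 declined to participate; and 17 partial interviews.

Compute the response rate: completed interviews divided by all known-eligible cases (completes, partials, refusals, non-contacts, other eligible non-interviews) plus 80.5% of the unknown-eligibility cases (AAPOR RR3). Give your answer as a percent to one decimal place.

33.5%

Num = 131
Determined eligible = 131 + 17 + 93 + 58 + 9 = 308
e × U = 0.8050 × 103 = 82.92
Base = 308 + 82.92 = 390.92
RR3 = 131 / 390.92 = 0.3351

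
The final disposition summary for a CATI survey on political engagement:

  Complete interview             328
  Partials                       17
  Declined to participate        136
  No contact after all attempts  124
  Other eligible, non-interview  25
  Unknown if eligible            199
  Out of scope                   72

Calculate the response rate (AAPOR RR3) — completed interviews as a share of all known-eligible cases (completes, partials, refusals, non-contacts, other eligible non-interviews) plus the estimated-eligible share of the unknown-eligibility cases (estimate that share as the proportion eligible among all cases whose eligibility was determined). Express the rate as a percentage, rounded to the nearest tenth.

Num → 328
Determined eligible → 328 + 17 + 136 + 124 + 25 = 630
e = 630 / (630 + 72) = 630 / 702 = 0.8974
e × U → 0.8974 × 199 = 178.58
Base → 630 + 178.58 = 808.58
RR3 = 328 / 808.58 = 0.4056

40.6%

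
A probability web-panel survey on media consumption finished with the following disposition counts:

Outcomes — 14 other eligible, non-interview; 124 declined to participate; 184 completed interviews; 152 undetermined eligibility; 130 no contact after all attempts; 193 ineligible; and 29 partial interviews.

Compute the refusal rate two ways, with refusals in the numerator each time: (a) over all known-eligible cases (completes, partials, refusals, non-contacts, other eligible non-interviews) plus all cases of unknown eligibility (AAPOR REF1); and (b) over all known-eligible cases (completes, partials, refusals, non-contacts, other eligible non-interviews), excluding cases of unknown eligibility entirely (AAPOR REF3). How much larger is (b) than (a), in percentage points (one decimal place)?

6.2

Numerator = 124
Denominator = 184 + 29 + 124 + 130 + 14 + 152 = 633
REF1 = 124 / 633 = 0.1959
Denominator = 184 + 29 + 124 + 130 + 14 = 481
REF3 = 124 / 481 = 0.2578
Difference = 25.78 − 19.59 = 6.19 percentage points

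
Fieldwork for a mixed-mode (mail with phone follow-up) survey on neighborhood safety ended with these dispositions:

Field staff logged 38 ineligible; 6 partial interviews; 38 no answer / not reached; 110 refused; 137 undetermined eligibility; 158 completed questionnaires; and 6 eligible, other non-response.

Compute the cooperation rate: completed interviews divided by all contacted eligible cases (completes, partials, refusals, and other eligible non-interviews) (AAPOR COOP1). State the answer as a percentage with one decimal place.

Num = 158
Denominator = 158 + 6 + 110 + 6 = 280
COOP1 = 158 / 280 = 0.5643

56.4%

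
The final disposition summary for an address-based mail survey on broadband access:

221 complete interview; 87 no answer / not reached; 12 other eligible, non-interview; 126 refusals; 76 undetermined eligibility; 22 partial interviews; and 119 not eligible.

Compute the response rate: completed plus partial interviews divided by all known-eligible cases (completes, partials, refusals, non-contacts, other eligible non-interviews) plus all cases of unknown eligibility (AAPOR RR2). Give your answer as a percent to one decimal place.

Top: 221 + 22 = 243
Denominator: 221 + 22 + 126 + 87 + 12 + 76 = 544
RR2 = 243 / 544 = 0.4467

44.7%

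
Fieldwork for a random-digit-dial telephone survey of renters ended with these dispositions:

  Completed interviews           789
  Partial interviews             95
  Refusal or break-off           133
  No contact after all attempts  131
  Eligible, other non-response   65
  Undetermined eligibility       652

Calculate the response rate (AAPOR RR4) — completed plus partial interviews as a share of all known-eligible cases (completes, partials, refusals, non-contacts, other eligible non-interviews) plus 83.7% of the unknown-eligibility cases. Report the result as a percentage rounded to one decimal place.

Top = 789 + 95 = 884
Eligible (known) = 789 + 95 + 133 + 131 + 65 = 1213
Estimated eligible among unknowns = 0.8370 × 652 = 545.72
Denominator = 1213 + 545.72 = 1758.72
RR4 = 884 / 1758.72 = 0.5026

50.3%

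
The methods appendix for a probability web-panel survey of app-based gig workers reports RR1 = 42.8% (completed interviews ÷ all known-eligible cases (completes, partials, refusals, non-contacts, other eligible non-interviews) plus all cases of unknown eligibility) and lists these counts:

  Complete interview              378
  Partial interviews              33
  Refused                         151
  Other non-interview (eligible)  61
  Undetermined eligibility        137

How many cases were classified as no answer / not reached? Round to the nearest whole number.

123

RR1 = 378 / D = 0.428
D = 378 / 0.428 = 883.2
Rest of base = 760
no answer / not reached = 883.2 − 760 ≈ 123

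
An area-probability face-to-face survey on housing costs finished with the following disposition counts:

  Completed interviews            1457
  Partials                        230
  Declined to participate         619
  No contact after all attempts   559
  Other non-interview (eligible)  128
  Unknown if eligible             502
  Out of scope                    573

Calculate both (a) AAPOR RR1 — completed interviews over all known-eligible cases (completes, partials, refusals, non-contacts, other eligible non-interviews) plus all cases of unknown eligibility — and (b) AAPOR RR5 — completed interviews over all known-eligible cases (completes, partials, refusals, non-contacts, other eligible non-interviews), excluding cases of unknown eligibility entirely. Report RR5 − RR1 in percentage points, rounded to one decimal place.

Top = 1457
Denominator = 1457 + 230 + 619 + 559 + 128 + 502 = 3495
RR1 = 1457 / 3495 = 0.4169
Denominator = 1457 + 230 + 619 + 559 + 128 = 2993
RR5 = 1457 / 2993 = 0.4868
Difference = 48.68 − 41.69 = 6.99 percentage points

7.0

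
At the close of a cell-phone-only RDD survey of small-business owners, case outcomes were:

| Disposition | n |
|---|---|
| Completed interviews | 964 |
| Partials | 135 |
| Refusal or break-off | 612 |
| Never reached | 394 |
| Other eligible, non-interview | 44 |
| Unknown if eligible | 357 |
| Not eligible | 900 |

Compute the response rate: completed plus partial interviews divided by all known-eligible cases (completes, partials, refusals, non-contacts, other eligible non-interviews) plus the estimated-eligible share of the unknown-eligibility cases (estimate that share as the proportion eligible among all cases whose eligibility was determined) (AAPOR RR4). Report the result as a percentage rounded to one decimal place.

45.8%

Top = 964 + 135 = 1099
Known eligible = 964 + 135 + 612 + 394 + 44 = 2149
e = 2149 / (2149 + 900) = 2149 / 3049 = 0.7048
Eligible share of unknowns = 0.7048 × 357 = 251.61
Denom = 2149 + 251.61 = 2400.61
RR4 = 1099 / 2400.61 = 0.4578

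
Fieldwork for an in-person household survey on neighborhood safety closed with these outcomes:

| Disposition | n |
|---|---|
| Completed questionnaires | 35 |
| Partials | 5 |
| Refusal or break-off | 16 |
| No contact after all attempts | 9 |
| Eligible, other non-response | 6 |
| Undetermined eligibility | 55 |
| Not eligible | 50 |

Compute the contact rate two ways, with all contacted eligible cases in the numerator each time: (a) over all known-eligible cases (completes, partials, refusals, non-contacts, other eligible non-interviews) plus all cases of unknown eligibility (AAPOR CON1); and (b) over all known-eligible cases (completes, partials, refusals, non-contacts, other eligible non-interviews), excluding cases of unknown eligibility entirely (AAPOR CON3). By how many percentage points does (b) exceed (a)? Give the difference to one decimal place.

38.1

Num → 35 + 5 + 16 + 6 = 62
Denominator → 35 + 5 + 16 + 9 + 6 + 55 = 126
CON1 = 62 / 126 = 0.4921
Denominator → 35 + 5 + 16 + 9 + 6 = 71
CON3 = 62 / 71 = 0.8732
Difference = 87.32 − 49.21 = 38.11 percentage points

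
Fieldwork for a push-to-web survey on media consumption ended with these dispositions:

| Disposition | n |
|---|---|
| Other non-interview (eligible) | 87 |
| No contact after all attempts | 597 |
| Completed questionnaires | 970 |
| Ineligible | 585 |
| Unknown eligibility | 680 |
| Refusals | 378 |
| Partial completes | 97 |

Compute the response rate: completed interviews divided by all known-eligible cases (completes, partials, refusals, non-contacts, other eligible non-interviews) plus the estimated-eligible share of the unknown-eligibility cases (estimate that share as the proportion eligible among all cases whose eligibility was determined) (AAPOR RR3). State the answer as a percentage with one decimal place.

Numerator = 970
Known eligible = 970 + 97 + 378 + 597 + 87 = 2129
e = 2129 / (2129 + 585) = 2129 / 2714 = 0.7845
Eligible share of unknowns = 0.7845 × 680 = 533.46
Denom = 2129 + 533.46 = 2662.46
RR3 = 970 / 2662.46 = 0.3643

36.4%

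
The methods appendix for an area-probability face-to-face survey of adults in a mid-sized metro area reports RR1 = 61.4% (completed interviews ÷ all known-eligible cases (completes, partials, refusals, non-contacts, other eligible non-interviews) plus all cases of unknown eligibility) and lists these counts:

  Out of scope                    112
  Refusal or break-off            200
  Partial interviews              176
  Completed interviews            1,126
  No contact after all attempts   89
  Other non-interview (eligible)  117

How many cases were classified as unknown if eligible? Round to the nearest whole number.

RR1 = 1126 / D = 0.614
D = 1126 / 0.614 = 1833.9
Remaining denominator categories sum to 1708
unknown if eligible = 1833.9 − 1708 ≈ 126

126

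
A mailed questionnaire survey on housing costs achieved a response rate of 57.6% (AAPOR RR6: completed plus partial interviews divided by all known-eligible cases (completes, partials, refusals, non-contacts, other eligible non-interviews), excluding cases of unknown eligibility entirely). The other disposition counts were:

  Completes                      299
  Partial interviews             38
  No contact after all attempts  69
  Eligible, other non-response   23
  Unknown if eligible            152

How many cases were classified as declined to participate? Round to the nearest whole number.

Top → 299 + 38 = 337
RR6 = 337 / D = 0.576
D = 337 / 0.576 = 585.1
Rest of base = 429
declined to participate = 585.1 − 429 ≈ 156

156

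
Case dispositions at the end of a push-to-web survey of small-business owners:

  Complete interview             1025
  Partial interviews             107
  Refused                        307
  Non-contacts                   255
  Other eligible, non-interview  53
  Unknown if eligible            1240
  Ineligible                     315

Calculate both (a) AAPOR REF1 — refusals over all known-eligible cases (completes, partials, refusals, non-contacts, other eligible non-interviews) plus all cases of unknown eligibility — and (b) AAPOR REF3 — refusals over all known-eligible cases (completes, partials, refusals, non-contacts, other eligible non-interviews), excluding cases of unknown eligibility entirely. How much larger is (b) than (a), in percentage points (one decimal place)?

Top → 307
Denom → 1025 + 107 + 307 + 255 + 53 + 1240 = 2987
REF1 = 307 / 2987 = 0.1028
Denom → 1025 + 107 + 307 + 255 + 53 = 1747
REF3 = 307 / 1747 = 0.1757
Difference = 17.57 − 10.28 = 7.29 percentage points

7.3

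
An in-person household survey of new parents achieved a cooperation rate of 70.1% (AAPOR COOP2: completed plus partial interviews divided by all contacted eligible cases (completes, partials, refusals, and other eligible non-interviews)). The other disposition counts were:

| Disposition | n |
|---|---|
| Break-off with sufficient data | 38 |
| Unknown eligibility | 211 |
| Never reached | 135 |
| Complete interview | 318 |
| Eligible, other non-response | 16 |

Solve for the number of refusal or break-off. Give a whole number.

136

Top = 318 + 38 = 356
COOP2 = 356 / D = 0.701
D = 356 / 0.701 = 507.8
Rest of base = 372
refusal or break-off = 507.8 − 372 ≈ 136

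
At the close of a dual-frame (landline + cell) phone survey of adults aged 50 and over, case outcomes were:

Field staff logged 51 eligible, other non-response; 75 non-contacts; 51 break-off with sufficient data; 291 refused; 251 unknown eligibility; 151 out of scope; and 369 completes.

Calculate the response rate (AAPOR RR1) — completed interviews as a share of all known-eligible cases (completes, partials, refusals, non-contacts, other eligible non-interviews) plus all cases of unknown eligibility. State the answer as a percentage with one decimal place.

Numerator = 369
Denom = 369 + 51 + 291 + 75 + 51 + 251 = 1088
RR1 = 369 / 1088 = 0.3392

33.9%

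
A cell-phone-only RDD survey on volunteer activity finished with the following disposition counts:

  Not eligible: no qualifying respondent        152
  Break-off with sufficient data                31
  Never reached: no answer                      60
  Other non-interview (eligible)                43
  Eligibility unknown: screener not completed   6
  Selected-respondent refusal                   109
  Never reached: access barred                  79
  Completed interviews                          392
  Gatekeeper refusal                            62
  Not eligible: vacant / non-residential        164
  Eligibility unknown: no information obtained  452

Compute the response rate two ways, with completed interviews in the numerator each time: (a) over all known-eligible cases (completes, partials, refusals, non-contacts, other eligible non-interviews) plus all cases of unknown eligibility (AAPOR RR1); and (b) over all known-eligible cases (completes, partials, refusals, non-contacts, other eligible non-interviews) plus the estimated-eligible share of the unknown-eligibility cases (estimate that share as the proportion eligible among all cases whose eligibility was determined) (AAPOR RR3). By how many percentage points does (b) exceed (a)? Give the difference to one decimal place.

3.8

Refusals = 62 + 109 = 171
No contact after all attempts = 60 + 79 = 139
Eligibility not determined = 6 + 452 = 458
Ineligible = 152 + 164 = 316
Top: 392
Denominator: 392 + 31 + 171 + 139 + 43 + 458 = 1234
RR1 = 392 / 1234 = 0.3177
Eligible (known): 392 + 31 + 171 + 139 + 43 = 776
e = 776 / (776 + 316) = 776 / 1092 = 0.7106
Eligible share of unknowns: 0.7106 × 458 = 325.45
Denominator: 776 + 325.45 = 1101.45
RR3 = 392 / 1101.45 = 0.3559
Difference = 35.59 − 31.77 = 3.82 percentage points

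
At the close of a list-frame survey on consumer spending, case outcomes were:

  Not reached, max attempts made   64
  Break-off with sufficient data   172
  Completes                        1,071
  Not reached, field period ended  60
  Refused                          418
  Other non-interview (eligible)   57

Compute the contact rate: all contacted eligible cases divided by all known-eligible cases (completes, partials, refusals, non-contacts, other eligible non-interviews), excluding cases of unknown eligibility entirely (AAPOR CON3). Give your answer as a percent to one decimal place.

No answer / not reached = 60 + 64 = 124
Num: 1071 + 172 + 418 + 57 = 1718
Denom: 1071 + 172 + 418 + 124 + 57 = 1842
CON3 = 1718 / 1842 = 0.9327

93.3%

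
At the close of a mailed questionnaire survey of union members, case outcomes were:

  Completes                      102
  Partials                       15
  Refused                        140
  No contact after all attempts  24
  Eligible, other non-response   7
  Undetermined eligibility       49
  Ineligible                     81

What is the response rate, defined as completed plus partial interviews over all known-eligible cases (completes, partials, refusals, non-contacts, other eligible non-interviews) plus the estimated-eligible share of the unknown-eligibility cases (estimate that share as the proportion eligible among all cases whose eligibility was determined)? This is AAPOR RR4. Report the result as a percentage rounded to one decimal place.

Num: 102 + 15 = 117
Known eligible: 102 + 15 + 140 + 24 + 7 = 288
e = 288 / (288 + 81) = 288 / 369 = 0.7805
Estimated eligible among unknowns: 0.7805 × 49 = 38.24
Denominator: 288 + 38.24 = 326.24
RR4 = 117 / 326.24 = 0.3586

35.9%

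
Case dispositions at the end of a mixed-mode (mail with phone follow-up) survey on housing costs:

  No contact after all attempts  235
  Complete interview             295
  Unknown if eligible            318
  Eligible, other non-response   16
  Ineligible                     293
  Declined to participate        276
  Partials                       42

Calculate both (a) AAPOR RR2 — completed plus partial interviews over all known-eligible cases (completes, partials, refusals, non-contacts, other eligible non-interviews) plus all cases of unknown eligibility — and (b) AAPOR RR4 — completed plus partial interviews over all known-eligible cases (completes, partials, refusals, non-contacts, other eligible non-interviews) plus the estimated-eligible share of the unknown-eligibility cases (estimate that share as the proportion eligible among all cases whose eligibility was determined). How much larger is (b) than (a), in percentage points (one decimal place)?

2.1

Numerator → 295 + 42 = 337
Base → 295 + 42 + 276 + 235 + 16 + 318 = 1182
RR2 = 337 / 1182 = 0.2851
Determined eligible → 295 + 42 + 276 + 235 + 16 = 864
e = 864 / (864 + 293) = 864 / 1157 = 0.7468
e × U → 0.7468 × 318 = 237.48
Base → 864 + 237.48 = 1101.48
RR4 = 337 / 1101.48 = 0.3060
Difference = 30.60 − 28.51 = 2.09 percentage points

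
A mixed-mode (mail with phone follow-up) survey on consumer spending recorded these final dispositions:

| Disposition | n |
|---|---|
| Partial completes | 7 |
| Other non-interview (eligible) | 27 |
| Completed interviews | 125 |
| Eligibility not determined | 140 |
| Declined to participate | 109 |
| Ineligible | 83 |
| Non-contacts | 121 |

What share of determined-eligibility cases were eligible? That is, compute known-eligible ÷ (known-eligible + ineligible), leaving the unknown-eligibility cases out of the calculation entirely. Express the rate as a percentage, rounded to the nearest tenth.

82.4%

Eligible (known) → 125 + 7 + 109 + 121 + 27 = 389
e = 389 / (389 + 83) = 389 / 472 = 0.8242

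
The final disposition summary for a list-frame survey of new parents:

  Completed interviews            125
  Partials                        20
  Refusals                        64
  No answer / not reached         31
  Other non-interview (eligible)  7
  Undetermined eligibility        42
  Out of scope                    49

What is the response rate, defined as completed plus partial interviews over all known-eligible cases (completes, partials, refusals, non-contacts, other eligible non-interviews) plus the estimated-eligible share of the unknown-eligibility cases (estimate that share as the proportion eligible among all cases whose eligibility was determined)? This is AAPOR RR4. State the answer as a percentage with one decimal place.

Numerator → 125 + 20 = 145
Eligible (known) → 125 + 20 + 64 + 31 + 7 = 247
e = 247 / (247 + 49) = 247 / 296 = 0.8345
e × U → 0.8345 × 42 = 35.05
Denom → 247 + 35.05 = 282.05
RR4 = 145 / 282.05 = 0.5141

51.4%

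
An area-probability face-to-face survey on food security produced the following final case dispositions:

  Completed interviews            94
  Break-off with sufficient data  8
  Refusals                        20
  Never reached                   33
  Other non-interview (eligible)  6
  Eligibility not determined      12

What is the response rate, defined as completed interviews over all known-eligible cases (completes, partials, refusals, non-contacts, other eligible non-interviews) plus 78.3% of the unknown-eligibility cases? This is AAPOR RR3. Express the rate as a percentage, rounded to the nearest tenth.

Numerator: 94
Eligible (known): 94 + 8 + 20 + 33 + 6 = 161
e × U: 0.7830 × 12 = 9.40
Base: 161 + 9.40 = 170.40
RR3 = 94 / 170.40 = 0.5516

55.2%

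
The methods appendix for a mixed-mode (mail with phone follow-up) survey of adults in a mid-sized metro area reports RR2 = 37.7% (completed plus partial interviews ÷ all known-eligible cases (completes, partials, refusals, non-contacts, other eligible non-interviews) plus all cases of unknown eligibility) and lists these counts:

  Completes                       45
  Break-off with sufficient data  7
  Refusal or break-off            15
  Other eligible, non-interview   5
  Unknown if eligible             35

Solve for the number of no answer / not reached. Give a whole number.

31

Top: 45 + 7 = 52
RR2 = 52 / D = 0.377
D = 52 / 0.377 = 137.9
Other denominator terms total 107
no answer / not reached = 137.9 − 107 ≈ 31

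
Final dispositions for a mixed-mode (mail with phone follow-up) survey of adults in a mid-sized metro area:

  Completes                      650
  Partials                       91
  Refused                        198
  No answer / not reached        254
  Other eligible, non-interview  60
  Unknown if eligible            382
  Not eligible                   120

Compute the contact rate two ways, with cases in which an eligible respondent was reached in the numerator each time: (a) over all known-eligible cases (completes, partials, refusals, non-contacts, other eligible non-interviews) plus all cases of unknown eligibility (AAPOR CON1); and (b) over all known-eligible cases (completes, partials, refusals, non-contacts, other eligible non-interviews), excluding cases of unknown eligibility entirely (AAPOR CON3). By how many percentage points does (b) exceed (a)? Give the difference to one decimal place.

Numerator = 650 + 91 + 198 + 60 = 999
Denominator = 650 + 91 + 198 + 254 + 60 + 382 = 1635
CON1 = 999 / 1635 = 0.6110
Denominator = 650 + 91 + 198 + 254 + 60 = 1253
CON3 = 999 / 1253 = 0.7973
Difference = 79.73 − 61.10 = 18.63 percentage points

18.6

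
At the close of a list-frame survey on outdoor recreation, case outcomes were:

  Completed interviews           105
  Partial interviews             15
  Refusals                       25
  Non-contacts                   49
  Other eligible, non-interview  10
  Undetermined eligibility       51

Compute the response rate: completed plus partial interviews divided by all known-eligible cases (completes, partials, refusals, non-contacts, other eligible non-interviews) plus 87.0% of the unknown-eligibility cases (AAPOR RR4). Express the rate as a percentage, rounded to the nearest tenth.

Top: 105 + 15 = 120
Determined eligible: 105 + 15 + 25 + 49 + 10 = 204
Eligible share of unknowns: 0.8700 × 51 = 44.37
Denominator: 204 + 44.37 = 248.37
RR4 = 120 / 248.37 = 0.4832

48.3%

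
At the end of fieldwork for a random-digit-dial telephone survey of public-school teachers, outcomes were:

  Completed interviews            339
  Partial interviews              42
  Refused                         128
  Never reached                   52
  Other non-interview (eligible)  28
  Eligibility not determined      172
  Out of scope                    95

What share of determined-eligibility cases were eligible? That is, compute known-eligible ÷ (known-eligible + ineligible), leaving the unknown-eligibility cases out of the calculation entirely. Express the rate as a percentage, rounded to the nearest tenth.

Known eligible = 339 + 42 + 128 + 52 + 28 = 589
e = 589 / (589 + 95) = 589 / 684 = 0.8611

86.1%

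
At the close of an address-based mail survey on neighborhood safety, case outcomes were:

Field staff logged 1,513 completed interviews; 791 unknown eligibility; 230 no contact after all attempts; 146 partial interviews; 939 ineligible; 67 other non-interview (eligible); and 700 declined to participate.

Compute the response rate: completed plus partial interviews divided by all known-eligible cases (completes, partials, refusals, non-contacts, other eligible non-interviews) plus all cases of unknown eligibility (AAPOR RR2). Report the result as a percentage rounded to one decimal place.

48.1%

Top → 1513 + 146 = 1659
Base → 1513 + 146 + 700 + 230 + 67 + 791 = 3447
RR2 = 1659 / 3447 = 0.4813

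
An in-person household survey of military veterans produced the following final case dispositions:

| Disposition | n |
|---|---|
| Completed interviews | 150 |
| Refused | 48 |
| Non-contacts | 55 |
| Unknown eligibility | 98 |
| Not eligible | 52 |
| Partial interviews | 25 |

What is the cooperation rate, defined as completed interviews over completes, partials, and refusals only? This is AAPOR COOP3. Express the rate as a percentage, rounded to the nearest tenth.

67.3%

Numerator: 150
Denominator: 150 + 25 + 48 = 223
COOP3 = 150 / 223 = 0.6726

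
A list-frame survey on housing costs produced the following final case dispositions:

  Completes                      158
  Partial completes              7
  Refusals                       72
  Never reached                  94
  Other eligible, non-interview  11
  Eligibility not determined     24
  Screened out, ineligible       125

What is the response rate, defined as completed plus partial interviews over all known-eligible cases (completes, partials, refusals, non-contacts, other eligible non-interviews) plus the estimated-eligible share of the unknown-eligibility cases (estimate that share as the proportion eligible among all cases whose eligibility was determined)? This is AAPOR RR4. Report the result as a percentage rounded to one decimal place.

Num = 158 + 7 = 165
Determined eligible = 158 + 7 + 72 + 94 + 11 = 342
e = 342 / (342 + 125) = 342 / 467 = 0.7323
Estimated eligible among unknowns = 0.7323 × 24 = 17.58
Base = 342 + 17.58 = 359.58
RR4 = 165 / 359.58 = 0.4589

45.9%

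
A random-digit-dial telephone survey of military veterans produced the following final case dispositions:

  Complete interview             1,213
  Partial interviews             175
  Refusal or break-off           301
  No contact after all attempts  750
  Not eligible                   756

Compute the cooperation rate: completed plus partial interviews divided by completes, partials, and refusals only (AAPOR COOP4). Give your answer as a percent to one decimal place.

82.2%

Top = 1213 + 175 = 1388
Base = 1213 + 175 + 301 = 1689
COOP4 = 1388 / 1689 = 0.8218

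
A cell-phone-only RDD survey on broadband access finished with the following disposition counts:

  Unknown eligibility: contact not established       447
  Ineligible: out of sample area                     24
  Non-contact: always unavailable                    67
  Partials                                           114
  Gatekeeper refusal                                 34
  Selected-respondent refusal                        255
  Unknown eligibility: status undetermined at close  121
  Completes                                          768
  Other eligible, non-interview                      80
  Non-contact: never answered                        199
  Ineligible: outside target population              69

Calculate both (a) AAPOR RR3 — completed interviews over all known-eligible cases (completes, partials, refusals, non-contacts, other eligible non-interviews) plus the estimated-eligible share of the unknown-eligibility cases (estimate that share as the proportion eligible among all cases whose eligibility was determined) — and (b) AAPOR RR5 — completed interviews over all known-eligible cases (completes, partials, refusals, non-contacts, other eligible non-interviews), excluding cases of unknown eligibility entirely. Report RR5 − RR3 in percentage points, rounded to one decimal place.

13.2

Refusal or break-off = 34 + 255 = 289
No contact after all attempts = 199 + 67 = 266
Unknown eligibility = 447 + 121 = 568
Ineligible = 69 + 24 = 93
Numerator = 768
Eligible (known) = 768 + 114 + 289 + 266 + 80 = 1517
e = 1517 / (1517 + 93) = 1517 / 1610 = 0.9422
Eligible share of unknowns = 0.9422 × 568 = 535.17
Base = 1517 + 535.17 = 2052.17
RR3 = 768 / 2052.17 = 0.3742
Base = 768 + 114 + 289 + 266 + 80 = 1517
RR5 = 768 / 1517 = 0.5063
Difference = 50.63 − 37.42 = 13.21 percentage points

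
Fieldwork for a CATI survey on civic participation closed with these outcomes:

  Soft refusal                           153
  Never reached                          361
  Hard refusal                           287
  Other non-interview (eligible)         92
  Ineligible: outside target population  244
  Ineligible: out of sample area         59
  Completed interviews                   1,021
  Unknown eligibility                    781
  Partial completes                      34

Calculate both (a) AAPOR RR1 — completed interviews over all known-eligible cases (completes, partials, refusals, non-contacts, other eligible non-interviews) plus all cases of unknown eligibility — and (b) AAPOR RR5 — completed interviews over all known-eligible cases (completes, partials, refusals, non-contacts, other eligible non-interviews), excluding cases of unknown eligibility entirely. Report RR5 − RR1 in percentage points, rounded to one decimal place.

15.0

Refused = 287 + 153 = 440
Not eligible = 244 + 59 = 303
Numerator = 1021
Base = 1021 + 34 + 440 + 361 + 92 + 781 = 2729
RR1 = 1021 / 2729 = 0.3741
Base = 1021 + 34 + 440 + 361 + 92 = 1948
RR5 = 1021 / 1948 = 0.5241
Difference = 52.41 − 37.41 = 15.00 percentage points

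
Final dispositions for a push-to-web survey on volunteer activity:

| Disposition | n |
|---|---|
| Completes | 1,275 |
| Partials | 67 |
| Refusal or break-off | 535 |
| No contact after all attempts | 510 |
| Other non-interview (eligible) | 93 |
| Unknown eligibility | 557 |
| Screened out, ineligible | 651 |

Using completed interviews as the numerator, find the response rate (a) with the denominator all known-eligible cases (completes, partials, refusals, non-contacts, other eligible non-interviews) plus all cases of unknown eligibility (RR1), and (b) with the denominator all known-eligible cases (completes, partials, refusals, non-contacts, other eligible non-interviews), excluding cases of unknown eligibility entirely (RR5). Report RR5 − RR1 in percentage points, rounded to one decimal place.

9.4

Num: 1275
Denominator: 1275 + 67 + 535 + 510 + 93 + 557 = 3037
RR1 = 1275 / 3037 = 0.4198
Denominator: 1275 + 67 + 535 + 510 + 93 = 2480
RR5 = 1275 / 2480 = 0.5141
Difference = 51.41 − 41.98 = 9.43 percentage points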